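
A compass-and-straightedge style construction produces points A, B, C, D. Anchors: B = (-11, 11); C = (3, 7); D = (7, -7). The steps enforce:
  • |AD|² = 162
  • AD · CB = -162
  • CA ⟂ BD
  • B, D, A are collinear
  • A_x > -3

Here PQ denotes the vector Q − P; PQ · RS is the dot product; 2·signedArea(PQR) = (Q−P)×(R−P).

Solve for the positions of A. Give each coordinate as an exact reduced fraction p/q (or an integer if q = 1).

A = (-2, 2)

1. A_x = -2  [B, D, A are collinear ∩ CA ⟂ BD]
2. A_y = 2  [B, D, A are collinear ∩ CA ⟂ BD]
   → A = (-2, 2)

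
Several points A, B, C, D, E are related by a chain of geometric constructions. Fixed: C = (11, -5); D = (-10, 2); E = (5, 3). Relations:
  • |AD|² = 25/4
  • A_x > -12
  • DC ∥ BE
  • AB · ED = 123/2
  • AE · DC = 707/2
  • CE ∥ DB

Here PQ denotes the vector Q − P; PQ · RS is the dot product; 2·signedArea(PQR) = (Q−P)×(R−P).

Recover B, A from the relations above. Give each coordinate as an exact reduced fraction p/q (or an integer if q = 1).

A = (-23/2, 4)
B = (-16, 10)

1. B_x = -16  [DC ∥ BE ∩ CE ∥ DB]
2. B_y = 10  [DC ∥ BE ∩ CE ∥ DB]
   → B = (-16, 10)
3. A_x = -23/2  [AE · DC = 707/2 ∩ AB · ED = 123/2]
4. A_y = 4  [AE · DC = 707/2 ∩ AB · ED = 123/2]
   → A = (-23/2, 4)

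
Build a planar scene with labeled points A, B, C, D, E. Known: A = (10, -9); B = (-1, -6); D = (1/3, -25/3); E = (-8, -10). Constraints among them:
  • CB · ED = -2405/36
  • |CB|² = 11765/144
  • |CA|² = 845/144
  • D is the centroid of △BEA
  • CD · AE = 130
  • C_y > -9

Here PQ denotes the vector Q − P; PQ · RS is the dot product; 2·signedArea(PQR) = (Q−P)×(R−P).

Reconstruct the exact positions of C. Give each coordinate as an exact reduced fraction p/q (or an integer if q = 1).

C = (91/12, -53/6)

1. C_x = 91/12  [CD · AE = 130 ∩ CB · ED = -2405/36]
2. C_y = -53/6  [CD · AE = 130 ∩ CB · ED = -2405/36]
   → C = (91/12, -53/6)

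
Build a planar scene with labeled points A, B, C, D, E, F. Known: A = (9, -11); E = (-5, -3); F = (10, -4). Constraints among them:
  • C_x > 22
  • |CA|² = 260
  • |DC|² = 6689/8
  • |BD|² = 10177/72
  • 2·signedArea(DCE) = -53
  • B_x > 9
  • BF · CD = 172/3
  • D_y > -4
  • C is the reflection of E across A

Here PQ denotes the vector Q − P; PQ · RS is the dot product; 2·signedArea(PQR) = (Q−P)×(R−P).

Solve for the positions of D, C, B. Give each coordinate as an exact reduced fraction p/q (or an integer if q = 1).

B = (28/3, -26/3)
C = (23, -19)
D = (-5/4, -13/4)

1. C_x = 23  [C is the reflection of E across A]
2. C_y = -19  [C is the reflection of E across A]
   → C = (23, -19)
3. D_x = -5/4  [line -16·x + -28·y + -111 = 0 ∩ |DC|² = 6689/8]
4. D_y = -13/4  [line -16·x + -28·y + -111 = 0 ∩ |DC|² = 6689/8]
   → D = (-5/4, -13/4)
5. B_x = 28/3  [line 97/4·x + -63/4·y + -2177/6 = 0 ∩ |BD|² = 10177/72]
6. B_y = -26/3  [line 97/4·x + -63/4·y + -2177/6 = 0 ∩ |BD|² = 10177/72]
   → B = (28/3, -26/3)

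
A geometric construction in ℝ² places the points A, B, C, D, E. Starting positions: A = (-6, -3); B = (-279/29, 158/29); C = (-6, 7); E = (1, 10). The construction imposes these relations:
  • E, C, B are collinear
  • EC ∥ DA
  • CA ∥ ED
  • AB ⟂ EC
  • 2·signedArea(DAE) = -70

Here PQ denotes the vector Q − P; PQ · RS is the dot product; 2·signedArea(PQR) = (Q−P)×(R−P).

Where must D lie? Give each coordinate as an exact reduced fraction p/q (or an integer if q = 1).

1. D_x = 1  [EC ∥ DA ∩ CA ∥ ED]
2. D_y = 0  [EC ∥ DA ∩ CA ∥ ED]
   → D = (1, 0)

D = (1, 0)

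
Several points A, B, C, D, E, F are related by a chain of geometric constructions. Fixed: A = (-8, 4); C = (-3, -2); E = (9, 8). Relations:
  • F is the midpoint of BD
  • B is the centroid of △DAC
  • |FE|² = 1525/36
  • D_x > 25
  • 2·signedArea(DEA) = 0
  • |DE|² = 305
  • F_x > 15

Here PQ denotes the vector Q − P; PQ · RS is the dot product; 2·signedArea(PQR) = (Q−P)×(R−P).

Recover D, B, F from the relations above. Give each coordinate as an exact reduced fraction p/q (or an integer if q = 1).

B = (5, 14/3)
D = (26, 12)
F = (31/2, 25/3)

1. D_x = 26  [line 4·x + -17·y + 100 = 0 ∩ |DE|² = 305]
2. D_y = 12  [line 4·x + -17·y + 100 = 0 ∩ |DE|² = 305]
   → D = (26, 12)
3. B_x = 5  [B is the centroid of △DAC]
4. B_y = 14/3  [B is the centroid of △DAC]
   → B = (5, 14/3)
5. F_x = 31/2  [F is the midpoint of BD]
6. F_y = 25/3  [F is the midpoint of BD]
   → F = (31/2, 25/3)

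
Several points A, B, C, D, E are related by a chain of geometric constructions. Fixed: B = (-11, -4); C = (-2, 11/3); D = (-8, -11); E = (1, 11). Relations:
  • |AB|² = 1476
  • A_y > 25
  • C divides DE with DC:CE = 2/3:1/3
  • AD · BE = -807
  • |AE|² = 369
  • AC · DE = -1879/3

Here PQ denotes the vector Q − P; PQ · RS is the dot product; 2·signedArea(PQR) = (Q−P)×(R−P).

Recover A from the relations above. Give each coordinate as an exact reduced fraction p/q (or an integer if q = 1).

1. A_x = 13  [AC · DE = -1879/3 ∩ AD · BE = -807]
2. A_y = 26  [AC · DE = -1879/3 ∩ AD · BE = -807]
   → A = (13, 26)

A = (13, 26)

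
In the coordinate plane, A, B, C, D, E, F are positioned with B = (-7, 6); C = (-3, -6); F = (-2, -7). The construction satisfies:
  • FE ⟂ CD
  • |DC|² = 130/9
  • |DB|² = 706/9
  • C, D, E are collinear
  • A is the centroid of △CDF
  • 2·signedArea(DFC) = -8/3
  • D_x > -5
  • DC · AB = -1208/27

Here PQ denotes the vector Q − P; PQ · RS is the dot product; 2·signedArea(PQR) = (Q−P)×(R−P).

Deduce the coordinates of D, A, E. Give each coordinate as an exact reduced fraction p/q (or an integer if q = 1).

1. D_x = -4  [line -1·x + -1·y + -19/3 = 0 ∩ |DB|² = 706/9]
2. D_y = -7/3  [line -1·x + -1·y + -19/3 = 0 ∩ |DB|² = 706/9]
   → D = (-4, -7/3)
3. A_x = -3  [A is the centroid of △CDF]
4. A_y = -46/9  [A is the centroid of △CDF]
   → A = (-3, -46/9)
5. E_x = -174/65  [C, D, E are collinear ∩ FE ⟂ CD]
6. E_y = -467/65  [C, D, E are collinear ∩ FE ⟂ CD]
   → E = (-174/65, -467/65)

A = (-3, -46/9)
D = (-4, -7/3)
E = (-174/65, -467/65)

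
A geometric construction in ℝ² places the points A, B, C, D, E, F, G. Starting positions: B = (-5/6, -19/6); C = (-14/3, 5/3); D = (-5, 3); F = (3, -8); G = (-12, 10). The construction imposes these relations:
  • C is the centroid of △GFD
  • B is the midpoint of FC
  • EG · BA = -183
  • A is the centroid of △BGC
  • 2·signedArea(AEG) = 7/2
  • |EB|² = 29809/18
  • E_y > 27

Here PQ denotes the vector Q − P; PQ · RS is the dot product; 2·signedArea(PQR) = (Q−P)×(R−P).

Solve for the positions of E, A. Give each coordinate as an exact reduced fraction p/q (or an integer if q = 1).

A = (-35/6, 17/6)
E = (-27, 28)

1. A_x = -35/6  [A is the centroid of △BGC]
2. A_y = 17/6  [A is the centroid of △BGC]
   → A = (-35/6, 17/6)
3. E_x = -27  [EG · BA = -183 ∩ 2·signedArea(AEG) = 7/2]
4. E_y = 28  [EG · BA = -183 ∩ 2·signedArea(AEG) = 7/2]
   → E = (-27, 28)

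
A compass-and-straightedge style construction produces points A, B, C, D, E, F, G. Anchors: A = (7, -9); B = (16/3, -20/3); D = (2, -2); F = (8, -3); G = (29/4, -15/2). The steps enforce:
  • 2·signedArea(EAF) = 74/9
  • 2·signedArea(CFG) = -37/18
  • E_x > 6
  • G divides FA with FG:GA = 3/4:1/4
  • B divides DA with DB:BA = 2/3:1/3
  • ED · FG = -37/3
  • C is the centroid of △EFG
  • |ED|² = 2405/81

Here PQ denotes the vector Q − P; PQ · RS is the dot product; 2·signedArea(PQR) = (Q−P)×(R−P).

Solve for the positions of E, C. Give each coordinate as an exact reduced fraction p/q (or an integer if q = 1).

1. E_x = 56/9  [2·signedArea(EAF) = 74/9 ∩ ED · FG = -37/3]
2. E_y = -49/9  [2·signedArea(EAF) = 74/9 ∩ ED · FG = -37/3]
   → E = (56/9, -49/9)
3. C_x = 773/108  [C is the centroid of △EFG]
4. C_y = -287/54  [C is the centroid of △EFG]
   → C = (773/108, -287/54)

C = (773/108, -287/54)
E = (56/9, -49/9)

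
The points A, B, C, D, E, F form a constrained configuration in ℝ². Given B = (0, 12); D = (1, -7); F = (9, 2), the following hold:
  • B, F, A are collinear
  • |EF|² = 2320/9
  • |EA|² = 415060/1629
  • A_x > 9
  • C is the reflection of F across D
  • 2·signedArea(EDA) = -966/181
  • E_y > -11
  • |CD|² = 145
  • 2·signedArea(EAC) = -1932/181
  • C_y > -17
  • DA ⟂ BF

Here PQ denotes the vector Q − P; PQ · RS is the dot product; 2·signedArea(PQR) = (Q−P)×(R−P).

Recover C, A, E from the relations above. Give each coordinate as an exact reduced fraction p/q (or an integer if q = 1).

A = (1791/181, 182/181)
C = (-7, -16)
E = (-5/3, -10)

1. C_x = -7  [C is the reflection of F across D]
2. C_y = -16  [C is the reflection of F across D]
   → C = (-7, -16)
3. A_x = 1791/181  [B, F, A are collinear ∩ DA ⟂ BF]
4. A_y = 182/181  [B, F, A are collinear ∩ DA ⟂ BF]
   → A = (1791/181, 182/181)
5. E_x = -5/3  [2·signedArea(EDA) = -966/181 ∩ 2·signedArea(EAC) = -1932/181]
6. E_y = -10  [2·signedArea(EDA) = -966/181 ∩ 2·signedArea(EAC) = -1932/181]
   → E = (-5/3, -10)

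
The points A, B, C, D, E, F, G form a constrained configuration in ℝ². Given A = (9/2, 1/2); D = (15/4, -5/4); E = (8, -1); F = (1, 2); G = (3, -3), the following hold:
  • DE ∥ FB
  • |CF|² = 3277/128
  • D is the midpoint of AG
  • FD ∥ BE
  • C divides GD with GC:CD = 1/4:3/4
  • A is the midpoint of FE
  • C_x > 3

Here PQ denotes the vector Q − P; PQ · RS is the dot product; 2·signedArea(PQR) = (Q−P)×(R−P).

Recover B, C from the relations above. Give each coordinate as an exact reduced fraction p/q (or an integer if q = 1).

B = (21/4, 9/4)
C = (51/16, -41/16)

1. B_x = 21/4  [FD ∥ BE ∩ DE ∥ FB]
2. B_y = 9/4  [FD ∥ BE ∩ DE ∥ FB]
   → B = (21/4, 9/4)
3. C_x = 51/16  [C divides GD with GC:CD = 1/4:3/4]
4. C_y = -41/16  [C divides GD with GC:CD = 1/4:3/4]
   → C = (51/16, -41/16)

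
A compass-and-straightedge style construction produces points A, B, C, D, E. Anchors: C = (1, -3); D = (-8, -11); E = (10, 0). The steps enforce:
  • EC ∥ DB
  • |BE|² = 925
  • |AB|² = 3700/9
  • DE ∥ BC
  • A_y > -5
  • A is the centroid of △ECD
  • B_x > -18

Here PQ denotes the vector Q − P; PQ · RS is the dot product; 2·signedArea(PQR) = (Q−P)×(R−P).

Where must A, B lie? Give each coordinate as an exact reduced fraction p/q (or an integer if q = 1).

A = (1, -14/3)
B = (-17, -14)

1. A_x = 1  [A is the centroid of △ECD]
2. A_y = -14/3  [A is the centroid of △ECD]
   → A = (1, -14/3)
3. B_x = -17  [DE ∥ BC ∩ EC ∥ DB]
4. B_y = -14  [DE ∥ BC ∩ EC ∥ DB]
   → B = (-17, -14)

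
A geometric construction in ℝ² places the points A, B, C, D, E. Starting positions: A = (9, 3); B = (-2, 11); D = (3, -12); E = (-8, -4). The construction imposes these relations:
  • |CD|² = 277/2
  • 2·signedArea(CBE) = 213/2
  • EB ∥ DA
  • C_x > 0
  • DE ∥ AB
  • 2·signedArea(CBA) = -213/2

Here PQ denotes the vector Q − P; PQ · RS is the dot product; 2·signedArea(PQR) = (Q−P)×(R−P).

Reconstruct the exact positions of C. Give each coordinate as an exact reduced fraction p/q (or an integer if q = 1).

1. C_x = 1/2  [2·signedArea(CBA) = -213/2 ∩ 2·signedArea(CBE) = 213/2]
2. C_y = -1/2  [2·signedArea(CBA) = -213/2 ∩ 2·signedArea(CBE) = 213/2]
   → C = (1/2, -1/2)

C = (1/2, -1/2)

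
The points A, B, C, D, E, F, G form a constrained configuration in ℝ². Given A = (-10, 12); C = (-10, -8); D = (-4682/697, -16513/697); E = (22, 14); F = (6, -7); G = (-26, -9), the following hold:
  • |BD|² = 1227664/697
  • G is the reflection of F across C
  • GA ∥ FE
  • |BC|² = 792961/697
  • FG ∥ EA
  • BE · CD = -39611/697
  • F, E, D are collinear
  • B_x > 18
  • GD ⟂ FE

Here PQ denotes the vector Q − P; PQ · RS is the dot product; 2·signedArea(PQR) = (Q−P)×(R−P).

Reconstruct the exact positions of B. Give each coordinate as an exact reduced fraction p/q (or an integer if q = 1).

1. B_x = 13046/697  [line -2288/697·x + 10937/697·y + -63171/697 = 0 ∩ |BC|² = 792961/697]
2. B_y = 6755/697  [line -2288/697·x + 10937/697·y + -63171/697 = 0 ∩ |BC|² = 792961/697]
   → B = (13046/697, 6755/697)

B = (13046/697, 6755/697)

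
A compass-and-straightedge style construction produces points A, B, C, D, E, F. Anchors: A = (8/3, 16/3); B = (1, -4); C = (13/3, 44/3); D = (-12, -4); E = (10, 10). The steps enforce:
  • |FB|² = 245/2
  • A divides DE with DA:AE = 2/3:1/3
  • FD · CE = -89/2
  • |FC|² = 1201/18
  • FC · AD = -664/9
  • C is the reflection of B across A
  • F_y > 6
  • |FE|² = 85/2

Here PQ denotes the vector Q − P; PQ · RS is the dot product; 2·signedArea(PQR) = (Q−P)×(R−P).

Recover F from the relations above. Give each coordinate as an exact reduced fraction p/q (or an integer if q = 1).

1. F_x = 9/2  [FD · CE = -89/2 ∩ FC · AD = -664/9]
2. F_y = 13/2  [FD · CE = -89/2 ∩ FC · AD = -664/9]
   → F = (9/2, 13/2)

F = (9/2, 13/2)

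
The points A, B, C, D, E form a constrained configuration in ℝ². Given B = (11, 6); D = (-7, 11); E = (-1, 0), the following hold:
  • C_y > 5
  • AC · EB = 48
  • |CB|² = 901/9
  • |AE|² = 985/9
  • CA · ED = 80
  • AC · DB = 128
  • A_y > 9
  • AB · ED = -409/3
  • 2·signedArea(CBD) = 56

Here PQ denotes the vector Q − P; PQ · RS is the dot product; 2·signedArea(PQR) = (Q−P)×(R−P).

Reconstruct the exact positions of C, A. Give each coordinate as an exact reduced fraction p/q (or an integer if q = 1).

A = (-5, 29/3)
C = (1, 17/3)

1. C_x = 1  [line -5·x + -18·y + 107 = 0 ∩ |CB|² = 901/9]
2. C_y = 17/3  [line -5·x + -18·y + 107 = 0 ∩ |CB|² = 901/9]
   → C = (1, 17/3)
3. A_x = -5  [AB · ED = -409/3 ∩ AC · DB = 128]
4. A_y = 29/3  [AB · ED = -409/3 ∩ AC · DB = 128]
   → A = (-5, 29/3)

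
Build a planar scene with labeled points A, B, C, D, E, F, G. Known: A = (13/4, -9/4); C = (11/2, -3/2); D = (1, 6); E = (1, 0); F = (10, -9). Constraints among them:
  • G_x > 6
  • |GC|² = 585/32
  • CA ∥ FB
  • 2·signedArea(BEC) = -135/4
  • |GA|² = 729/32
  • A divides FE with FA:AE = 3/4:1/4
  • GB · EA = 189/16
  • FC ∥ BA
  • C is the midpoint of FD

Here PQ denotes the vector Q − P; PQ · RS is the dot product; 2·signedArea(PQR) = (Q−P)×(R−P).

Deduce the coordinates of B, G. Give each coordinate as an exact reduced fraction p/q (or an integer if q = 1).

1. B_x = 31/4  [FC ∥ BA ∩ CA ∥ FB]
2. B_y = -39/4  [FC ∥ BA ∩ CA ∥ FB]
   → B = (31/4, -39/4)
3. G_x = 53/8  [line -9/4·x + 9/4·y + 441/16 = 0 ∩ |GA|² = 729/32]
4. G_y = -45/8  [line -9/4·x + 9/4·y + 441/16 = 0 ∩ |GA|² = 729/32]
   → G = (53/8, -45/8)

B = (31/4, -39/4)
G = (53/8, -45/8)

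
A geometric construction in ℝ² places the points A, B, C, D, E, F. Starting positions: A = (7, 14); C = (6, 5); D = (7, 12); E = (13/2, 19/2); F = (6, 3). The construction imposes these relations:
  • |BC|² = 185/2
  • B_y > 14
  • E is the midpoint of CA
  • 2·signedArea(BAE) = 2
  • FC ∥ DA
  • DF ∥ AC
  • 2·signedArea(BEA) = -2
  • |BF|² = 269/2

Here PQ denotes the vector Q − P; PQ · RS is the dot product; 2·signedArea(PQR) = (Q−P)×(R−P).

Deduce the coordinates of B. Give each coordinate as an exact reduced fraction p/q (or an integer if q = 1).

1. B_x = 15/2  [line -9/2·x + 1/2·y + 53/2 = 0 ∩ |BF|² = 269/2]
2. B_y = 29/2  [line -9/2·x + 1/2·y + 53/2 = 0 ∩ |BF|² = 269/2]
   → B = (15/2, 29/2)

B = (15/2, 29/2)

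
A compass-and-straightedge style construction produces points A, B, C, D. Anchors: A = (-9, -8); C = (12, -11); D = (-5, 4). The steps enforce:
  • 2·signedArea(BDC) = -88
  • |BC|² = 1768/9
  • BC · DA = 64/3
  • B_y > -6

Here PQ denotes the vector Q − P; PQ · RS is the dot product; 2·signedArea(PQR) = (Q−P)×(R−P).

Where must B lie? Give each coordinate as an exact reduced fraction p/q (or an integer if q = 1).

1. B_x = -2/3  [BC · DA = 64/3 ∩ 2·signedArea(BDC) = -88]
2. B_y = -5  [BC · DA = 64/3 ∩ 2·signedArea(BDC) = -88]
   → B = (-2/3, -5)

B = (-2/3, -5)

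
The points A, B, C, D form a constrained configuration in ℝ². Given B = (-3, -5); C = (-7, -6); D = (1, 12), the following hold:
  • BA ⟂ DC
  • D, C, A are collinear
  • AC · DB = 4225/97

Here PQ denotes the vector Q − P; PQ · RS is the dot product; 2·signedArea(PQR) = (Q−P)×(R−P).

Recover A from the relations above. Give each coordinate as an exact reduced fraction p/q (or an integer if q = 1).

A = (-579/97, -357/97)

1. A_x = -579/97  [D, C, A are collinear ∩ BA ⟂ DC]
2. A_y = -357/97  [D, C, A are collinear ∩ BA ⟂ DC]
   → A = (-579/97, -357/97)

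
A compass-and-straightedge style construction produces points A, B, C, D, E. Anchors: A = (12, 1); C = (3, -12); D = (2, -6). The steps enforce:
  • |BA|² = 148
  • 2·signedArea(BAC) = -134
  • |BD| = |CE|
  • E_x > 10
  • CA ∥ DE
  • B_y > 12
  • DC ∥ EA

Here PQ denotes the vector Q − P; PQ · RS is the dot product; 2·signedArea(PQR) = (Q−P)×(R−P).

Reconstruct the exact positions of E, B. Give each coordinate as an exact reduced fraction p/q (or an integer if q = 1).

B = (10, 13)
E = (11, 7)

1. E_x = 11  [DC ∥ EA ∩ CA ∥ DE]
2. E_y = 7  [DC ∥ EA ∩ CA ∥ DE]
   → E = (11, 7)
3. B_x = 10  [line 13·x + -9·y + -13 = 0 ∩ |BA|² = 148]
4. B_y = 13  [line 13·x + -9·y + -13 = 0 ∩ |BA|² = 148]
   → B = (10, 13)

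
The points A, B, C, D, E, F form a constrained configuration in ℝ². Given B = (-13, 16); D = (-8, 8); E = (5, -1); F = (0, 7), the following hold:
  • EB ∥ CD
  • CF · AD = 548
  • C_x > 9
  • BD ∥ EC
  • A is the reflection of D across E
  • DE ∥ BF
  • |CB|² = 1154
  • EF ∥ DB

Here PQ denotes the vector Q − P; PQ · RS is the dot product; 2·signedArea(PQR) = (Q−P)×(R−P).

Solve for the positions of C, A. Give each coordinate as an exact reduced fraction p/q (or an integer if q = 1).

1. C_x = 10  [EB ∥ CD ∩ BD ∥ EC]
2. C_y = -9  [EB ∥ CD ∩ BD ∥ EC]
   → C = (10, -9)
3. A_x = 18  [A is the reflection of D across E]
4. A_y = -10  [A is the reflection of D across E]
   → A = (18, -10)

A = (18, -10)
C = (10, -9)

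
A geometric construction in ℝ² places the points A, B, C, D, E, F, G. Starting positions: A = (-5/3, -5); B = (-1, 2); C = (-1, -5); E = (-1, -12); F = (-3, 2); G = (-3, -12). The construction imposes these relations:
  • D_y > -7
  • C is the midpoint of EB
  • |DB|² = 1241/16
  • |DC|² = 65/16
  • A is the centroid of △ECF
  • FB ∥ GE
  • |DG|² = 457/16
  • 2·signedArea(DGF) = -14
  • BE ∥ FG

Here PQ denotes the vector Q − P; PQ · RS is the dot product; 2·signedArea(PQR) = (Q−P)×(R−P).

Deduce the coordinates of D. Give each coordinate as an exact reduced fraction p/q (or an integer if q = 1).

D = (-2, -27/4)

1. D_x = -2  [2·signedArea(DGF) = -14]
2. D_y = -27/4  [|DG|² = 457/16]
   → D = (-2, -27/4)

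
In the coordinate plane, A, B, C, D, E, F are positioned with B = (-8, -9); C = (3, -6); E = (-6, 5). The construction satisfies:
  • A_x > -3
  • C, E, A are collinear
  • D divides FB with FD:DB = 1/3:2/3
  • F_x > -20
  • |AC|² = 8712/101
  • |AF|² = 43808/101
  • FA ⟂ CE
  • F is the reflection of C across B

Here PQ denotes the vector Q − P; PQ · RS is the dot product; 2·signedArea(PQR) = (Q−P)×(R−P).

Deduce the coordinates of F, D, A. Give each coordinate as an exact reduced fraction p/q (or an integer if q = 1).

1. F_x = -19  [F is the reflection of C across B]
2. F_y = -12  [F is the reflection of C across B]
   → F = (-19, -12)
3. D_x = -46/3  [D divides FB with FD:DB = 1/3:2/3]
4. D_y = -11  [D divides FB with FD:DB = 1/3:2/3]
   → D = (-46/3, -11)
5. A_x = -291/101  [C, E, A are collinear ∩ FA ⟂ CE]
6. A_y = 120/101  [C, E, A are collinear ∩ FA ⟂ CE]
   → A = (-291/101, 120/101)

A = (-291/101, 120/101)
D = (-46/3, -11)
F = (-19, -12)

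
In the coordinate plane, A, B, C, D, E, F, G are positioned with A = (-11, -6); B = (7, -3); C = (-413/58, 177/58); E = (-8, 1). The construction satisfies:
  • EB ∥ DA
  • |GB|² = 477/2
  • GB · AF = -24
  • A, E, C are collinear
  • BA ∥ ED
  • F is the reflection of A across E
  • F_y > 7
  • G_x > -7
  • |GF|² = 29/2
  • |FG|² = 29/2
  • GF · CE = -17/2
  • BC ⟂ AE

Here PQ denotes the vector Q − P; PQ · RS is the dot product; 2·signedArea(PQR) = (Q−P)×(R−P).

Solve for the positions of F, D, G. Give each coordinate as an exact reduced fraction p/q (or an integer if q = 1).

1. F_x = -5  [F is the reflection of A across E]
2. F_y = 8  [F is the reflection of A across E]
   → F = (-5, 8)
3. D_x = -26  [EB ∥ DA ∩ BA ∥ ED]
4. D_y = -2  [EB ∥ DA ∩ BA ∥ ED]
   → D = (-26, -2)
5. G_x = -13/2  [line 51/58·x + 119/58·y + -102/29 = 0 ∩ |GF|² = 29/2]
6. G_y = 9/2  [line 51/58·x + 119/58·y + -102/29 = 0 ∩ |GF|² = 29/2]
   → G = (-13/2, 9/2)

D = (-26, -2)
F = (-5, 8)
G = (-13/2, 9/2)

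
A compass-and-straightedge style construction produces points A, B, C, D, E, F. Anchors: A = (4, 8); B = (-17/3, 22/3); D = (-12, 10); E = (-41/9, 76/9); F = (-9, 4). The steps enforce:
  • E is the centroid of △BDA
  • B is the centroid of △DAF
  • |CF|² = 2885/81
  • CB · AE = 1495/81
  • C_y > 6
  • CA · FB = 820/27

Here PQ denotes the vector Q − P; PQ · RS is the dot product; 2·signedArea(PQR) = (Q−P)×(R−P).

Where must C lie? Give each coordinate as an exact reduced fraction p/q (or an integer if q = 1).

1. C_x = -32/9  [CB · AE = 1495/81 ∩ CA · FB = 820/27]
2. C_y = 58/9  [CB · AE = 1495/81 ∩ CA · FB = 820/27]
   → C = (-32/9, 58/9)

C = (-32/9, 58/9)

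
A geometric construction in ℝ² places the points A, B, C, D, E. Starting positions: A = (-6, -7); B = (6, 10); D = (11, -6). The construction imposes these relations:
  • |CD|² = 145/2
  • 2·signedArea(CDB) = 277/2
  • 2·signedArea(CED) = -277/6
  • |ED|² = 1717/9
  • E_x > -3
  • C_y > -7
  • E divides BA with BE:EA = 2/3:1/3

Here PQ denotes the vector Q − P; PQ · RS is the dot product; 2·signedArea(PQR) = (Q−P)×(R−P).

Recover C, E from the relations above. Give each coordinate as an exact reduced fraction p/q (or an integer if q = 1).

1. C_x = 5/2  [line -16·x + -5·y + 15/2 = 0 ∩ |CD|² = 145/2]
2. C_y = -13/2  [line -16·x + -5·y + 15/2 = 0 ∩ |CD|² = 145/2]
   → C = (5/2, -13/2)
3. E_x = -2  [2·signedArea(CED) = -277/6 ∩ E divides BA with BE:EA = 2/3:1/3]
4. E_y = -4/3  [2·signedArea(CED) = -277/6 ∩ E divides BA with BE:EA = 2/3:1/3]
   → E = (-2, -4/3)

C = (5/2, -13/2)
E = (-2, -4/3)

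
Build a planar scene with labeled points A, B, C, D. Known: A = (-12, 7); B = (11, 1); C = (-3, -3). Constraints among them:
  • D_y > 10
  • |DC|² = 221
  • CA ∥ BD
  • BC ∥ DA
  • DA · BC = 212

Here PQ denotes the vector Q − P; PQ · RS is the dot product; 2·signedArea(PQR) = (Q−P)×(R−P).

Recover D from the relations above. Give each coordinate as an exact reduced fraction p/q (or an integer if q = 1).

D = (2, 11)

1. D_x = 2  [BC ∥ DA ∩ CA ∥ BD]
2. D_y = 11  [BC ∥ DA ∩ CA ∥ BD]
   → D = (2, 11)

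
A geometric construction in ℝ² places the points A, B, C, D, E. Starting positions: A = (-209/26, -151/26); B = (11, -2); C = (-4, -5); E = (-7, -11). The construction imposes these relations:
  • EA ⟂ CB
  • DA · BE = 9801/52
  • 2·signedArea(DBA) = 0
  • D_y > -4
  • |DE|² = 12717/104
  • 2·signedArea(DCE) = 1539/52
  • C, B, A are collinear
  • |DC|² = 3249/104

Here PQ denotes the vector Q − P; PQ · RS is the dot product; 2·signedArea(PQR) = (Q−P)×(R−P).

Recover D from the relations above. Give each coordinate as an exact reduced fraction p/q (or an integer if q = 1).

1. D_x = 77/52  [2·signedArea(DBA) = 0 ∩ 2·signedArea(DCE) = 1539/52]
2. D_y = -203/52  [2·signedArea(DBA) = 0 ∩ 2·signedArea(DCE) = 1539/52]
   → D = (77/52, -203/52)

D = (77/52, -203/52)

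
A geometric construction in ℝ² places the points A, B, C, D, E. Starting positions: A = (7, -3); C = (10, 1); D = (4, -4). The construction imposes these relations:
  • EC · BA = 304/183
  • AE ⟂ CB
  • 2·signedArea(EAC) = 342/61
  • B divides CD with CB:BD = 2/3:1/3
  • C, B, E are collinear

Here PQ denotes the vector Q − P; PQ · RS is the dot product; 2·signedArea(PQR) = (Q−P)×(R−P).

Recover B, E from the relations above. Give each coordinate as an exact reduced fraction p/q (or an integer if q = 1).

B = (6, -7/3)
E = (382/61, -129/61)

1. B_x = 6  [B divides CD with CB:BD = 2/3:1/3]
2. B_y = -7/3  [B divides CD with CB:BD = 2/3:1/3]
   → B = (6, -7/3)
3. E_x = 382/61  [C, B, E are collinear ∩ AE ⟂ CB]
4. E_y = -129/61  [C, B, E are collinear ∩ AE ⟂ CB]
   → E = (382/61, -129/61)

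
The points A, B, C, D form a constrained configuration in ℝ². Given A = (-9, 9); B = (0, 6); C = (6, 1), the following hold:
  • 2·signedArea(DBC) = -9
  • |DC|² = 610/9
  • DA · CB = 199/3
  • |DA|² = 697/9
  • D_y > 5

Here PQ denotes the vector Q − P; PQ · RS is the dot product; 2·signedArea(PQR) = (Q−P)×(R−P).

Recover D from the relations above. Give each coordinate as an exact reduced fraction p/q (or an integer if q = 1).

1. D_x = -1  [DA · CB = 199/3 ∩ 2·signedArea(DBC) = -9]
2. D_y = 16/3  [DA · CB = 199/3 ∩ 2·signedArea(DBC) = -9]
   → D = (-1, 16/3)

D = (-1, 16/3)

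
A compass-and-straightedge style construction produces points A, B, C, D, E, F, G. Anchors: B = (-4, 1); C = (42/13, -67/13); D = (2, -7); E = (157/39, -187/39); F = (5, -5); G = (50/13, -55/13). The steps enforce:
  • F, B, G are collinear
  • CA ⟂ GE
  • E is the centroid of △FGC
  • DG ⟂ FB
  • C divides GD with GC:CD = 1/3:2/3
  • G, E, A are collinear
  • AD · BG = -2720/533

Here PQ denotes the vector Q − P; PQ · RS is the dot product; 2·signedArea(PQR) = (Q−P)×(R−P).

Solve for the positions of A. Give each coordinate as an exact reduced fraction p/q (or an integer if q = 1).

A = (2162/533, -2607/533)

1. A_x = 2162/533  [G, E, A are collinear ∩ CA ⟂ GE]
2. A_y = -2607/533  [G, E, A are collinear ∩ CA ⟂ GE]
   → A = (2162/533, -2607/533)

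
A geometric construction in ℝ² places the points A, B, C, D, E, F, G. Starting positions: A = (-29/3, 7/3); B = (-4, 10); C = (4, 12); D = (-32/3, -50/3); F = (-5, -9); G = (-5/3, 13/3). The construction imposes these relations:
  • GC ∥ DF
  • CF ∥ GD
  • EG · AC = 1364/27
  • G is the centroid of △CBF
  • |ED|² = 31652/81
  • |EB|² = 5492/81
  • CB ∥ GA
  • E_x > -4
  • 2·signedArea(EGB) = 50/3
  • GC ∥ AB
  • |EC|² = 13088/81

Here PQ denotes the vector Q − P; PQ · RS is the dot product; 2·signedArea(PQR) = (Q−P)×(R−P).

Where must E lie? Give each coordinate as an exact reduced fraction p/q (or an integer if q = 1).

1. E_x = -32/9  [EG · AC = 1364/27 ∩ 2·signedArea(EGB) = 50/3]
2. E_y = 16/9  [EG · AC = 1364/27 ∩ 2·signedArea(EGB) = 50/3]
   → E = (-32/9, 16/9)

E = (-32/9, 16/9)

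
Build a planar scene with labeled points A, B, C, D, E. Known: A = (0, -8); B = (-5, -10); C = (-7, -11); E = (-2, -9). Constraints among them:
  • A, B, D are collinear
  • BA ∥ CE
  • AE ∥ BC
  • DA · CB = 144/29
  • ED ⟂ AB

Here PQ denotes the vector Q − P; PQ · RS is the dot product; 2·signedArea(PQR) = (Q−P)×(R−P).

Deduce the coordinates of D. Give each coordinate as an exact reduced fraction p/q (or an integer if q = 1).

1. D_x = -60/29  [A, B, D are collinear ∩ ED ⟂ AB]
2. D_y = -256/29  [A, B, D are collinear ∩ ED ⟂ AB]
   → D = (-60/29, -256/29)

D = (-60/29, -256/29)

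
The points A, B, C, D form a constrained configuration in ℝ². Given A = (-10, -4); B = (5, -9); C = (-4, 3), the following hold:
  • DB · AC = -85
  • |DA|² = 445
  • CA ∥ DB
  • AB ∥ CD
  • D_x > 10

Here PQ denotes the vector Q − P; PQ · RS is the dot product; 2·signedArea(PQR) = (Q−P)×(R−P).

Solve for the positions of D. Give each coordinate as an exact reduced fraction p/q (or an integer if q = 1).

1. D_x = 11  [CA ∥ DB ∩ AB ∥ CD]
2. D_y = -2  [CA ∥ DB ∩ AB ∥ CD]
   → D = (11, -2)

D = (11, -2)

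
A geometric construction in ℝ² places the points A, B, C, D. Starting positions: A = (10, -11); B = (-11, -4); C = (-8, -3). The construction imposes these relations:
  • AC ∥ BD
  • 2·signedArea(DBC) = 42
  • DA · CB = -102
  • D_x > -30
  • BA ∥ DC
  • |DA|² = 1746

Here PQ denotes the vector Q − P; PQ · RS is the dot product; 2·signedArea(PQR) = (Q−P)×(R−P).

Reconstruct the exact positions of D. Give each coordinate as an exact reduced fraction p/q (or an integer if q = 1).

1. D_x = -29  [BA ∥ DC ∩ AC ∥ BD]
2. D_y = 4  [BA ∥ DC ∩ AC ∥ BD]
   → D = (-29, 4)

D = (-29, 4)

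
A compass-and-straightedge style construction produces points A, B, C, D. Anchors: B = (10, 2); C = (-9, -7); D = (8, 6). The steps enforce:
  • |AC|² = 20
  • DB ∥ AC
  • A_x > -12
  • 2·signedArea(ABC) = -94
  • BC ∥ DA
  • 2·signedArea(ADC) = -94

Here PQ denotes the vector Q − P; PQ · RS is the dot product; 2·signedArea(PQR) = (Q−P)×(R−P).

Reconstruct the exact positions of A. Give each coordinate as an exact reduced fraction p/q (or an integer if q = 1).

1. A_x = -11  [DB ∥ AC ∩ BC ∥ DA]
2. A_y = -3  [DB ∥ AC ∩ BC ∥ DA]
   → A = (-11, -3)

A = (-11, -3)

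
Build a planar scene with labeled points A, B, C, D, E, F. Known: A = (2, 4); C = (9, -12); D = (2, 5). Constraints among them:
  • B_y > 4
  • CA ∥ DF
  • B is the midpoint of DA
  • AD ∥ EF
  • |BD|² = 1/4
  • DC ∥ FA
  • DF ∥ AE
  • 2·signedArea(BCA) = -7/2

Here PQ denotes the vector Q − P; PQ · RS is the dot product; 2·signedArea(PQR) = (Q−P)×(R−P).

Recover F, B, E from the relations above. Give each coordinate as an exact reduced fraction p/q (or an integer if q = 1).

1. F_x = -5  [DC ∥ FA ∩ CA ∥ DF]
2. F_y = 21  [DC ∥ FA ∩ CA ∥ DF]
   → F = (-5, 21)
3. B_x = 2  [B is the midpoint of DA]
4. B_y = 9/2  [B is the midpoint of DA]
   → B = (2, 9/2)
5. E_x = -5  [AD ∥ EF ∩ DF ∥ AE]
6. E_y = 20  [AD ∥ EF ∩ DF ∥ AE]
   → E = (-5, 20)

B = (2, 9/2)
E = (-5, 20)
F = (-5, 21)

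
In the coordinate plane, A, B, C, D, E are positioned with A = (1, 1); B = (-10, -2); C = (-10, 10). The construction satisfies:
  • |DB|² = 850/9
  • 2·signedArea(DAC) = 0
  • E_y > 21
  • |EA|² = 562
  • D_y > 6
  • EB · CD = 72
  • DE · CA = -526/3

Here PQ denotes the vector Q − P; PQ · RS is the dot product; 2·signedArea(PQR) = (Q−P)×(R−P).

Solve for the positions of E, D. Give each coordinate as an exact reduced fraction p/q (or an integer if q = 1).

1. D_x = -19/3  [line -9·x + -11·y + 20 = 0 ∩ |DB|² = 850/9]
2. D_y = 7  [line -9·x + -11·y + 20 = 0 ∩ |DB|² = 850/9]
   → D = (-19/3, 7)
3. E_x = -10  [line -11/3·x + 3·y + -308/3 = 0 ∩ |EA|² = 562]
4. E_y = 22  [line -11/3·x + 3·y + -308/3 = 0 ∩ |EA|² = 562]
   → E = (-10, 22)

D = (-19/3, 7)
E = (-10, 22)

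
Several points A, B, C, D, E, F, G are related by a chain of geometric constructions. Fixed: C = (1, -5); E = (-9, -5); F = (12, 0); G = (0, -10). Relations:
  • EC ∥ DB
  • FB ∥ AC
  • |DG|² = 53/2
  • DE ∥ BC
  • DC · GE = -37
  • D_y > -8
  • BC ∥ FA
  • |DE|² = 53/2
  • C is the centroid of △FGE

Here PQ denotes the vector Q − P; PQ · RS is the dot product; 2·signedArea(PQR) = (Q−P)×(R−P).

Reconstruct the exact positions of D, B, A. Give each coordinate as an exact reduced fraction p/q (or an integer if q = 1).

1. D_x = -9/2  [line 9·x + -5·y + 3 = 0 ∩ |DE|² = 53/2]
2. D_y = -15/2  [line 9·x + -5·y + 3 = 0 ∩ |DE|² = 53/2]
   → D = (-9/2, -15/2)
3. B_x = 11/2  [DE ∥ BC ∩ EC ∥ DB]
4. B_y = -15/2  [DE ∥ BC ∩ EC ∥ DB]
   → B = (11/2, -15/2)
5. A_x = 15/2  [FB ∥ AC ∩ BC ∥ FA]
6. A_y = 5/2  [FB ∥ AC ∩ BC ∥ FA]
   → A = (15/2, 5/2)

A = (15/2, 5/2)
B = (11/2, -15/2)
D = (-9/2, -15/2)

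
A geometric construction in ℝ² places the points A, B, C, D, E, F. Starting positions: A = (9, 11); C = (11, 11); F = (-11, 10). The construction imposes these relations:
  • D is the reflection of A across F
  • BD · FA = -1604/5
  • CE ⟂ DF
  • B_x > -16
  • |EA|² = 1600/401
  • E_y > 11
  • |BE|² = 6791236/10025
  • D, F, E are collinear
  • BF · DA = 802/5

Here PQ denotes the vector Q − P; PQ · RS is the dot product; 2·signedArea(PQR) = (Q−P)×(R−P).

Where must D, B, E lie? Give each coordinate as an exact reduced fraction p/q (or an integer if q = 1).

1. D_x = -31  [D is the reflection of A across F]
2. D_y = 9  [D is the reflection of A across F]
   → D = (-31, 9)
3. E_x = 4409/401  [D, F, E are collinear ∩ CE ⟂ DF]
4. E_y = 4451/401  [D, F, E are collinear ∩ CE ⟂ DF]
   → E = (4409/401, 4451/401)
5. B_x = -15  [line -20·x + -1·y + -1451/5 = 0 ∩ |BE|² = 6791236/10025]
6. B_y = 49/5  [line -20·x + -1·y + -1451/5 = 0 ∩ |BE|² = 6791236/10025]
   → B = (-15, 49/5)

B = (-15, 49/5)
D = (-31, 9)
E = (4409/401, 4451/401)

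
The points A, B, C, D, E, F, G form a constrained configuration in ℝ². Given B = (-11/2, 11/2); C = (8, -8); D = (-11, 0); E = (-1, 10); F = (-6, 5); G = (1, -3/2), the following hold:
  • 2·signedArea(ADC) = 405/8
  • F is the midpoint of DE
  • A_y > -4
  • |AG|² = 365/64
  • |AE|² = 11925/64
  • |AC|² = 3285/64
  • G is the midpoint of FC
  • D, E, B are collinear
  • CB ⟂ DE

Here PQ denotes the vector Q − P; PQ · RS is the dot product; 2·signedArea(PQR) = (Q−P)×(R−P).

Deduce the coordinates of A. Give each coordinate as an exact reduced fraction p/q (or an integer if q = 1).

1. A_x = 11/4  [line 8·x + 19·y + 299/8 = 0 ∩ |AC|² = 3285/64]
2. A_y = -25/8  [line 8·x + 19·y + 299/8 = 0 ∩ |AC|² = 3285/64]
   → A = (11/4, -25/8)

A = (11/4, -25/8)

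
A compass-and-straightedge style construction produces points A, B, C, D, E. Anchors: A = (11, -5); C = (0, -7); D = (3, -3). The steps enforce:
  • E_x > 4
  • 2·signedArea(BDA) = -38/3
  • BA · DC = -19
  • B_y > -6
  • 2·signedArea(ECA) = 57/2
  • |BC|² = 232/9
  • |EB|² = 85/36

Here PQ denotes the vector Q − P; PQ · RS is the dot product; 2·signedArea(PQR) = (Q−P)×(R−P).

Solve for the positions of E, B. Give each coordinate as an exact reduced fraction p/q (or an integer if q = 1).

1. B_x = 14/3  [BA · DC = -19 ∩ 2·signedArea(BDA) = -38/3]
2. B_y = -5  [BA · DC = -19 ∩ 2·signedArea(BDA) = -38/3]
   → B = (14/3, -5)
3. E_x = 5  [line -2·x + 11·y + 97/2 = 0 ∩ |EB|² = 85/36]
4. E_y = -7/2  [line -2·x + 11·y + 97/2 = 0 ∩ |EB|² = 85/36]
   → E = (5, -7/2)

B = (14/3, -5)
E = (5, -7/2)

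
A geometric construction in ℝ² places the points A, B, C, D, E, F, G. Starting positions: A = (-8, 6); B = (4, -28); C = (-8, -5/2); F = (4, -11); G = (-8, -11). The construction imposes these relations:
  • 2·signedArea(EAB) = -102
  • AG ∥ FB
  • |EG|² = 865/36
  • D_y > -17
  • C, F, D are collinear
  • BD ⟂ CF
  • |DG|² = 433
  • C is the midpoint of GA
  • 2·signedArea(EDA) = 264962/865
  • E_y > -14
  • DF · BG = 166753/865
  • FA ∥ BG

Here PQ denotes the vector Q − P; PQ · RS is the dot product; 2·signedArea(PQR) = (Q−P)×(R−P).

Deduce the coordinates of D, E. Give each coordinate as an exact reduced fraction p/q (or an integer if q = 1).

D = (10396/865, -14428/865)
E = (-4, -83/6)

1. D_x = 10396/865  [C, F, D are collinear ∩ BD ⟂ CF]
2. D_y = -14428/865  [C, F, D are collinear ∩ BD ⟂ CF]
   → D = (10396/865, -14428/865)
3. E_x = -4  [2·signedArea(EAB) = -102 ∩ 2·signedArea(EDA) = 264962/865]
4. E_y = -83/6  [2·signedArea(EAB) = -102 ∩ 2·signedArea(EDA) = 264962/865]
   → E = (-4, -83/6)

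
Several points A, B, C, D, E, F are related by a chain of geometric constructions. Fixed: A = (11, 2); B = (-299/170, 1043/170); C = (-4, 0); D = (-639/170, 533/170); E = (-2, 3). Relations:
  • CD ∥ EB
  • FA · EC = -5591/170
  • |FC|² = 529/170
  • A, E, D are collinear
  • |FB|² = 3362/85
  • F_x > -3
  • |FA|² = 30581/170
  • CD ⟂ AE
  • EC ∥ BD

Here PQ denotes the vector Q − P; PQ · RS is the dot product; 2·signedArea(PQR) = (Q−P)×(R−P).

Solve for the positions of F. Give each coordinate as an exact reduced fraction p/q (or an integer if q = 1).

1. F_x = -381/170  [line 2·x + 3·y + 831/170 = 0 ∩ |FB|² = 3362/85]
2. F_y = -23/170  [line 2·x + 3·y + 831/170 = 0 ∩ |FB|² = 3362/85]
   → F = (-381/170, -23/170)

F = (-381/170, -23/170)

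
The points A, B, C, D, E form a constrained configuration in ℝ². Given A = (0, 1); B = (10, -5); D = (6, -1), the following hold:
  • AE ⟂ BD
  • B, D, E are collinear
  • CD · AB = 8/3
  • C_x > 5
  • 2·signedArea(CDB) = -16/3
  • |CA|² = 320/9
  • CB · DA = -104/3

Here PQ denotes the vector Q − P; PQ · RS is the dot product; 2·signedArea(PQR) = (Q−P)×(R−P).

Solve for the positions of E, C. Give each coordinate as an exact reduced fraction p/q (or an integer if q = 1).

1. E_x = 2  [B, D, E are collinear ∩ AE ⟂ BD]
2. E_y = 3  [B, D, E are collinear ∩ AE ⟂ BD]
   → E = (2, 3)
3. C_x = 16/3  [2·signedArea(CDB) = -16/3 ∩ CB · DA = -104/3]
4. C_y = -5/3  [2·signedArea(CDB) = -16/3 ∩ CB · DA = -104/3]
   → C = (16/3, -5/3)

C = (16/3, -5/3)
E = (2, 3)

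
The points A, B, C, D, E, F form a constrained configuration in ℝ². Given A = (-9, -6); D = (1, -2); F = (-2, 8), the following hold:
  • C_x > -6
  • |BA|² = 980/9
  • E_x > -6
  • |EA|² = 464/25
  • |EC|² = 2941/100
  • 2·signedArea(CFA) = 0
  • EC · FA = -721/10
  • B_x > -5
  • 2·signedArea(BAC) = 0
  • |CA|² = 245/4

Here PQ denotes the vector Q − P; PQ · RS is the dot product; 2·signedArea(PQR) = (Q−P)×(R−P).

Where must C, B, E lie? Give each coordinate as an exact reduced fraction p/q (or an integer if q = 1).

1. C_x = -11/2  [line 14·x + -7·y + 84 = 0 ∩ |CA|² = 245/4]
2. C_y = 1  [line 14·x + -7·y + 84 = 0 ∩ |CA|² = 245/4]
   → C = (-11/2, 1)
3. B_x = -13/3  [line -7·x + 7/2·y + -42 = 0 ∩ |BA|² = 980/9]
4. B_y = 10/3  [line -7·x + 7/2·y + -42 = 0 ∩ |BA|² = 980/9]
   → B = (-13/3, 10/3)
5. E_x = -5  [line 7·x + 14·y + 483/5 = 0 ∩ |EC|² = 2941/100]
6. E_y = -22/5  [line 7·x + 14·y + 483/5 = 0 ∩ |EC|² = 2941/100]
   → E = (-5, -22/5)

B = (-13/3, 10/3)
C = (-11/2, 1)
E = (-5, -22/5)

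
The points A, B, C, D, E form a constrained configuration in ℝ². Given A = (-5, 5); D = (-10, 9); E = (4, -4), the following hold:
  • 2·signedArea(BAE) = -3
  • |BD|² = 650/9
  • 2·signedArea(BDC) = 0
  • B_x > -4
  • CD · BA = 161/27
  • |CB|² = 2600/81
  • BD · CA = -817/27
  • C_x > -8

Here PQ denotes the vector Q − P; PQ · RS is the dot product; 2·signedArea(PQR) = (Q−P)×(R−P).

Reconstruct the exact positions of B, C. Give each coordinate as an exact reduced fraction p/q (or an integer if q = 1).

1. B_x = -11/3  [line 9·x + 9·y + 3 = 0 ∩ |BD|² = 650/9]
2. B_y = 10/3  [line 9·x + 9·y + 3 = 0 ∩ |BD|² = 650/9]
   → B = (-11/3, 10/3)
3. C_x = -71/9  [2·signedArea(BDC) = 0 ∩ CD · BA = 161/27]
4. C_y = 64/9  [2·signedArea(BDC) = 0 ∩ CD · BA = 161/27]
   → C = (-71/9, 64/9)

B = (-11/3, 10/3)
C = (-71/9, 64/9)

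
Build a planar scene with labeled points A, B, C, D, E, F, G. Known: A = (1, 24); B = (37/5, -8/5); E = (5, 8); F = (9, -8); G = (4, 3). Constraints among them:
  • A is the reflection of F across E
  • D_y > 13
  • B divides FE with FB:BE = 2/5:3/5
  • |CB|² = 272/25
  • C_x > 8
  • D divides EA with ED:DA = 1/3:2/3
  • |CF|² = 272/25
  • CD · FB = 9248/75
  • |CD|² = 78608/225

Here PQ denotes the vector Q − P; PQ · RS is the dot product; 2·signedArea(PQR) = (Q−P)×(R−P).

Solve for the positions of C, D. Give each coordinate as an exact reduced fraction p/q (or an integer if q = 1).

C = (41/5, -24/5)
D = (11/3, 40/3)

1. D_x = 11/3  [D divides EA with ED:DA = 1/3:2/3]
2. D_y = 40/3  [D divides EA with ED:DA = 1/3:2/3]
   → D = (11/3, 40/3)
3. C_x = 41/5  [line 8/5·x + -32/5·y + -1096/25 = 0 ∩ |CD|² = 78608/225]
4. C_y = -24/5  [line 8/5·x + -32/5·y + -1096/25 = 0 ∩ |CD|² = 78608/225]
   → C = (41/5, -24/5)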